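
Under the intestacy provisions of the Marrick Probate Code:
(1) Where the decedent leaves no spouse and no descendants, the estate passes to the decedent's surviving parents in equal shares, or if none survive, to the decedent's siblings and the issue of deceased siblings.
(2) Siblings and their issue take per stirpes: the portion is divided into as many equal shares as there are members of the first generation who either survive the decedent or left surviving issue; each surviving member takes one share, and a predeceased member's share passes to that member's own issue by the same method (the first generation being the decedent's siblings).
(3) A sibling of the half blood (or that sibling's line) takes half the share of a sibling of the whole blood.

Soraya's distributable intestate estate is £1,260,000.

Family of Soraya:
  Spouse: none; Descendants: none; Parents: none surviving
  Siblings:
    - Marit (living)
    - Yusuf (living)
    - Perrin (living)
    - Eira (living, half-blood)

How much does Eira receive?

The entire £1,260,000 passes to the siblings and their issue.
Counting each half-blood sibling's line as half a unit, there are 7/2 units in £1,260,000, so one unit is £360,000. Whole-blood lines (Marit, Yusuf, and Perrin) take £360,000 each; half-blood lines (Eira) take £180,000 each.

Eira receives £180,000.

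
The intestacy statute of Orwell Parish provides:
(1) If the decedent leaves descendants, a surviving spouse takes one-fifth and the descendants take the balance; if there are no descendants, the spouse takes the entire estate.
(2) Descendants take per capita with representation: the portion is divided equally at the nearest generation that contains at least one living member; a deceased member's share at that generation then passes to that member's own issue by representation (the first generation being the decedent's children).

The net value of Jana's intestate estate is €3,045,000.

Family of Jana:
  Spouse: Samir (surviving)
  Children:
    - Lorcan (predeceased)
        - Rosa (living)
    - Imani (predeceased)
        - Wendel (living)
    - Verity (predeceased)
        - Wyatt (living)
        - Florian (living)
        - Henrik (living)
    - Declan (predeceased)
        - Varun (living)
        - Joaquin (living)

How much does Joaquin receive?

Samir takes one-fifth of €3,045,000 = €609,000. The remaining €2,436,000 passes to the descendants.
No child survives, so the initial division is made at the grandchildren's generation.
The descendants' portion (€2,436,000) is divided into 7 shares of €348,000: Rosa, Wendel, Wyatt, Florian, Henrik, Varun, and Joaquin each take €348,000.

Joaquin receives €348,000.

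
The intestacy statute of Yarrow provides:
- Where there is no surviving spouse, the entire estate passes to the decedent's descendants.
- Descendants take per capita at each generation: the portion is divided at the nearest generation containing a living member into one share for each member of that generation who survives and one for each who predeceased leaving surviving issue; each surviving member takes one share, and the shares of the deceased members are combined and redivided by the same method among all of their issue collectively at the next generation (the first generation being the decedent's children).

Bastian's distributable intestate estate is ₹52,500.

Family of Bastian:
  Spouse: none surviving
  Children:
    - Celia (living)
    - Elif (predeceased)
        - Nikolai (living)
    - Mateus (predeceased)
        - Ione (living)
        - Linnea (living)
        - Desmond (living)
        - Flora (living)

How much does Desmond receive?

Desmond receives ₹7,000.

The entire ₹52,500 passes to the descendants.
That amount (₹52,500) is divided at the children's generation into 3 shares of ₹17,500. Celia takes ₹17,500. The 2 shares of the deceased (Elif and Mateus) are combined into a pool of ₹35,000.
That pool (₹35,000) is divided at the grandchildren's generation equally among Nikolai, Ione, Linnea, Desmond, and Flora: ₹7,000 each.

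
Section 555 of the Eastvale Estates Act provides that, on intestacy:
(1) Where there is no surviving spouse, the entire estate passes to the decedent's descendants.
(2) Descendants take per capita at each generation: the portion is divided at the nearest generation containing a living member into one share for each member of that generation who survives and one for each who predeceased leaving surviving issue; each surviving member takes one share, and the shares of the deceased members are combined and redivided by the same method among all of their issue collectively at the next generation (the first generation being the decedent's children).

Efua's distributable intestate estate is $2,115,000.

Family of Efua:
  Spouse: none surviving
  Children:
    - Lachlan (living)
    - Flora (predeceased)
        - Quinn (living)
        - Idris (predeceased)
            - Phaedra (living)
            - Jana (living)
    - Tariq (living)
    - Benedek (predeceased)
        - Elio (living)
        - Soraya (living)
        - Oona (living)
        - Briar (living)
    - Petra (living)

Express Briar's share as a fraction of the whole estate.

The entire $2,115,000 passes to the descendants.
That amount ($2,115,000) is divided at the children's generation into 5 shares of $423,000. Lachlan, Tariq, and Petra each take $423,000. The 2 shares of the deceased (Flora and Benedek) are combined into a pool of $846,000.
That pool ($846,000) is divided at the grandchildren's generation into 6 shares of $141,000. Quinn, Elio, Soraya, Oona, and Briar each take $141,000. The remaining share for the deceased Idris ($141,000) is carried to the next generation.
That pool ($141,000) is divided at the great-grandchildren's generation equally among Phaedra and Jana: $70,500 each.

Briar receives 1/15 of the estate.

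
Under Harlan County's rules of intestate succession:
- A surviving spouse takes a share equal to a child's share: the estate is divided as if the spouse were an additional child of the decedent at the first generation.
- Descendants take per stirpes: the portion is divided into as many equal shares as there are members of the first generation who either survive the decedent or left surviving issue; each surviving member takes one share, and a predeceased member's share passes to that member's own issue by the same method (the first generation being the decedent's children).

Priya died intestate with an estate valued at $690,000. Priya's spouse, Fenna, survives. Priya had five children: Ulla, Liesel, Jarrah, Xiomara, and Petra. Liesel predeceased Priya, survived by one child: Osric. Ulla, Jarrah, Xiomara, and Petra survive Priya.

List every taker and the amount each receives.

The spouse counts as an additional share at the children's level, so there are 6 primary shares of $115,000. Fenna takes one such share ($115,000).
The children's combined portion ($575,000) is divided into 5 shares of $115,000: Ulla, Jarrah, Xiomara, and Petra each take $115,000; Liesel's $115,000 share passes to Liesel's issue.
Liesel's share ($115,000) passes entirely to Osric.

Fenna: $115,000; Ulla: $115,000; Osric: $115,000; Jarrah: $115,000; Xiomara: $115,000; Petra: $115,000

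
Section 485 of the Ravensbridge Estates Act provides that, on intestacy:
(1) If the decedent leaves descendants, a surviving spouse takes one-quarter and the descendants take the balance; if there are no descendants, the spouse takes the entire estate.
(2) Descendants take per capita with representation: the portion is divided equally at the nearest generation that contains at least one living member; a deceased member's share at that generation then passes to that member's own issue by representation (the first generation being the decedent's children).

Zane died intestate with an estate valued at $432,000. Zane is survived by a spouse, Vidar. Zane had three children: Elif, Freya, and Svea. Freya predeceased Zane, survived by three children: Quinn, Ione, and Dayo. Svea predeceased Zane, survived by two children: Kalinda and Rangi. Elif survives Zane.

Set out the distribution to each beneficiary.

Vidar: $108,000; Elif: $108,000; Quinn: $36,000; Ione: $36,000; Dayo: $36,000; Kalinda: $54,000; Rangi: $54,000

Vidar takes one-quarter of $432,000 = $108,000. The remaining $324,000 passes to the descendants.
The descendants' portion ($324,000) is divided into 3 shares of $108,000: Elif takes $108,000; Freya's $108,000 share passes to Freya's issue; Svea's $108,000 share passes to Svea's issue.
Freya's share ($108,000) is divided into 3 shares of $36,000: Quinn, Ione, and Dayo each take $36,000.
Svea's share ($108,000) is divided into 2 shares of $54,000: Kalinda and Rangi each take $54,000.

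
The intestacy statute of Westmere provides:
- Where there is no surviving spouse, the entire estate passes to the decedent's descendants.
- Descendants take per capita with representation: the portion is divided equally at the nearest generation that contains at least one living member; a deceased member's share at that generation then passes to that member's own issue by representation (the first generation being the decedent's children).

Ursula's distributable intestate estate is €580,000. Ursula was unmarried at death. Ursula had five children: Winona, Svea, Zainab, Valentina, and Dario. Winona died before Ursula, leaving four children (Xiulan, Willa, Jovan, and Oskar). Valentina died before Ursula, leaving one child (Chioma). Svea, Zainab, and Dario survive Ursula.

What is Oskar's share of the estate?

The entire €580,000 passes to the descendants.
That amount (€580,000) is divided into 5 shares of €116,000: Svea, Zainab, and Dario each take €116,000; Winona's €116,000 share passes to Winona's issue; Valentina's €116,000 share passes to Valentina's issue.
Winona's share (€116,000) is divided into 4 shares of €29,000: Xiulan, Willa, Jovan, and Oskar each take €29,000.
Valentina's share (€116,000) passes entirely to Chioma.

Oskar receives €29,000.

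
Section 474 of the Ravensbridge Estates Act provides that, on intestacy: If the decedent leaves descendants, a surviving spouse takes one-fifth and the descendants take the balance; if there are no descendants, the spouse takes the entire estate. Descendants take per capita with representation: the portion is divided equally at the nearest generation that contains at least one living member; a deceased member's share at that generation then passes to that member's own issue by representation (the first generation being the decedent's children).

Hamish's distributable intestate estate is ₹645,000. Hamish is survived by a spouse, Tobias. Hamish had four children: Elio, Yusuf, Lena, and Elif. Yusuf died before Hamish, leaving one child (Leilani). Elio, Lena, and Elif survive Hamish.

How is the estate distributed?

Tobias: ₹129,000; Elio: ₹129,000; Leilani: ₹129,000; Lena: ₹129,000; Elif: ₹129,000

Tobias takes one-fifth of ₹645,000 = ₹129,000. The remaining ₹516,000 passes to the descendants.
The descendants' portion (₹516,000) is divided into 4 shares of ₹129,000: Elio, Lena, and Elif each take ₹129,000; Yusuf's ₹129,000 share passes to Yusuf's issue.
Yusuf's share (₹129,000) passes entirely to Leilani.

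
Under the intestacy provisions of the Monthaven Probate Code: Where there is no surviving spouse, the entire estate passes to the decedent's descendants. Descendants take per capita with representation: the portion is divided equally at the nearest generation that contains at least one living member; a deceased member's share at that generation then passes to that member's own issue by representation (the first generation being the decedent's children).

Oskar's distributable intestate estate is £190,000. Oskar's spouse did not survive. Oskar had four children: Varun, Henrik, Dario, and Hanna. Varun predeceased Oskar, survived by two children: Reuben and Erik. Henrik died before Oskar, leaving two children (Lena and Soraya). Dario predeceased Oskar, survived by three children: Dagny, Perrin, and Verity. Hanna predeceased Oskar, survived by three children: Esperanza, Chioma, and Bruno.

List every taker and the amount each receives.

The entire £190,000 passes to the descendants.
No child survives, so the initial division is made at the grandchildren's generation.
That amount (£190,000) is divided into 10 shares of £19,000: Reuben, Erik, Lena, Soraya, Dagny, Perrin, Verity, Esperanza, Chioma, and Bruno each take £19,000.

Reuben: £19,000; Erik: £19,000; Lena: £19,000; Soraya: £19,000; Dagny: £19,000; Perrin: £19,000; Verity: £19,000; Esperanza: £19,000; Chioma: £19,000; Bruno: £19,000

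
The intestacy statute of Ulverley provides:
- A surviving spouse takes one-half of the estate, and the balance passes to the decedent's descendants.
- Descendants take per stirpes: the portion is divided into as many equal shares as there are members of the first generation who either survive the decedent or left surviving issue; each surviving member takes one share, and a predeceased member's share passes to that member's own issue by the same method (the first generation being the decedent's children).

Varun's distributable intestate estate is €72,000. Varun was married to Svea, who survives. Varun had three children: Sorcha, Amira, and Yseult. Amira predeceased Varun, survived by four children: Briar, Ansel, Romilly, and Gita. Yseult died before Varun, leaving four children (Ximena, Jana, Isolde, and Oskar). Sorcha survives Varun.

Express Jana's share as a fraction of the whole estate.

Svea takes one-half of €72,000 = €36,000. The remaining €36,000 passes to the descendants.
The descendants' portion (€36,000) is divided into 3 shares of €12,000: Sorcha takes €12,000; Amira's €12,000 share passes to Amira's issue; Yseult's €12,000 share passes to Yseult's issue.
Amira's share (€12,000) is divided into 4 shares of €3,000: Briar, Ansel, Romilly, and Gita each take €3,000.
Yseult's share (€12,000) is divided into 4 shares of €3,000: Ximena, Jana, Isolde, and Oskar each take €3,000.

Jana receives 1/24 of the estate.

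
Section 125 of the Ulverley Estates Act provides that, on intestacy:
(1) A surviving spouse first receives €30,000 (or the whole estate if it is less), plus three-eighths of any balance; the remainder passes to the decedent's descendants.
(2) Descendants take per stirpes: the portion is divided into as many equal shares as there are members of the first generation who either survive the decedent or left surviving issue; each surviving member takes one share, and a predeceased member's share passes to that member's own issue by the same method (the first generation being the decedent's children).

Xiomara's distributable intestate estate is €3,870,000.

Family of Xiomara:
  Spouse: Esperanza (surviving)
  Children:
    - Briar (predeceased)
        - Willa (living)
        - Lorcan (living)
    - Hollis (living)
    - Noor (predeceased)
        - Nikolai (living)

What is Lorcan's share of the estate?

Lorcan receives €400,000.

Esperanza first takes €30,000, leaving a balance of €3,840,000. Esperanza then takes three-eighths of the balance (€1,440,000), for a total of €1,470,000. The remaining €2,400,000 passes to the descendants.
The descendants' portion (€2,400,000) is divided into 3 shares of €800,000: Hollis takes €800,000; Briar's €800,000 share passes to Briar's issue; Noor's €800,000 share passes to Noor's issue.
Briar's share (€800,000) is divided into 2 shares of €400,000: Willa and Lorcan each take €400,000.
Noor's share (€800,000) passes entirely to Nikolai.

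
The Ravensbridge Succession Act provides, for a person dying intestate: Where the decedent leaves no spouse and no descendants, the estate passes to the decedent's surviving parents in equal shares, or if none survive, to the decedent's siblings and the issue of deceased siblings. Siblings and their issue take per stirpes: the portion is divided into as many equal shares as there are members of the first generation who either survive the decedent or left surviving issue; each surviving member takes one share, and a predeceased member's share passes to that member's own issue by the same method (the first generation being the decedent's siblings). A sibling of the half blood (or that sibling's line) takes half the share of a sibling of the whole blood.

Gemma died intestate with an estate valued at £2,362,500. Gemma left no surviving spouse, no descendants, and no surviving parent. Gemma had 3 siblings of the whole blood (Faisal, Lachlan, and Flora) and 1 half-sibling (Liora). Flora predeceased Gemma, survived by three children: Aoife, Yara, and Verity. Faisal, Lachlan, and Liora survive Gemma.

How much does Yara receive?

Yara receives £225,000.

The entire £2,362,500 passes to the siblings and their issue.
Counting each half-blood sibling's line as half a unit, there are 7/2 units in £2,362,500, so one unit is £675,000. Whole-blood lines (Faisal, Lachlan, and Flora) take £675,000 each; half-blood lines (Liora) take £337,500 each.
Flora's share (£675,000) is divided into 3 shares of £225,000: Aoife, Yara, and Verity each take £225,000.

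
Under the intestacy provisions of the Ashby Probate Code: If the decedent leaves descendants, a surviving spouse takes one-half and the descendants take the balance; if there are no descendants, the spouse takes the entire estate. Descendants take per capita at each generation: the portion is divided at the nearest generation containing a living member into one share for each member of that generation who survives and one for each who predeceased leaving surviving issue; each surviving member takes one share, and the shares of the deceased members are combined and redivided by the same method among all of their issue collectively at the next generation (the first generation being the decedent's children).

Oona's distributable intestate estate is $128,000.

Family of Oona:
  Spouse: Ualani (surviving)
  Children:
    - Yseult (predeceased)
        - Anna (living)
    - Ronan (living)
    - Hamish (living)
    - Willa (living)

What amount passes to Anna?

Anna receives $16,000.

Ualani takes one-half of $128,000 = $64,000. The remaining $64,000 passes to the descendants.
The descendants' portion ($64,000) is divided at the children's generation into 4 shares of $16,000. Ronan, Hamish, and Willa each take $16,000. The remaining share for the deceased Yseult ($16,000) is carried to the next generation.
That pool ($16,000) passes entirely to Anna, the sole taker at the grandchildren's generation.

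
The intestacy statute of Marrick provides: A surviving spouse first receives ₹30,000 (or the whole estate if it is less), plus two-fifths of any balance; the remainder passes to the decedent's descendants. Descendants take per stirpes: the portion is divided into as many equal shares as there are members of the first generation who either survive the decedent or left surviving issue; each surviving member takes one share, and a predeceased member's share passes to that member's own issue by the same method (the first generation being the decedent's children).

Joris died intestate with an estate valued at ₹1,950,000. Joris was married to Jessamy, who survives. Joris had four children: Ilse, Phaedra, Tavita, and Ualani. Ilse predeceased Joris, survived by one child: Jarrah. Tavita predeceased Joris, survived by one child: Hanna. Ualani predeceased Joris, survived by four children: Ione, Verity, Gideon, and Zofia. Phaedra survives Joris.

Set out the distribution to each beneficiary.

Jessamy first takes ₹30,000, leaving a balance of ₹1,920,000. Jessamy then takes two-fifths of the balance (₹768,000), for a total of ₹798,000. The remaining ₹1,152,000 passes to the descendants.
The descendants' portion (₹1,152,000) is divided into 4 shares of ₹288,000: Phaedra takes ₹288,000; Ilse's ₹288,000 share passes to Ilse's issue; Tavita's ₹288,000 share passes to Tavita's issue; Ualani's ₹288,000 share passes to Ualani's issue.
Ilse's share (₹288,000) passes entirely to Jarrah.
Tavita's share (₹288,000) passes entirely to Hanna.
Ualani's share (₹288,000) is divided into 4 shares of ₹72,000: Ione, Verity, Gideon, and Zofia each take ₹72,000.

Jessamy: ₹798,000; Jarrah: ₹288,000; Phaedra: ₹288,000; Hanna: ₹288,000; Ione: ₹72,000; Verity: ₹72,000; Gideon: ₹72,000; Zofia: ₹72,000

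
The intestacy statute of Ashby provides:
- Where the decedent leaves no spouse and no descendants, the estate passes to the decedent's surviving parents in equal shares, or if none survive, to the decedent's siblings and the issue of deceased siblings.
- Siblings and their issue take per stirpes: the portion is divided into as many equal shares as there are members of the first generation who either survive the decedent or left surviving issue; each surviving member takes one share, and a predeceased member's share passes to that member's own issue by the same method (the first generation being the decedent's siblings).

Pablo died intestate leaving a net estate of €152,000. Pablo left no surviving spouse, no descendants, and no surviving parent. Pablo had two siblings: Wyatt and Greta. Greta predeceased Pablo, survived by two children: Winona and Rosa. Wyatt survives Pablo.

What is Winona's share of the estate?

The entire €152,000 passes to the siblings and their issue.
That amount (€152,000) is divided into 2 shares of €76,000: Wyatt takes €76,000; Greta's €76,000 share passes to Greta's issue.
Greta's share (€76,000) is divided into 2 shares of €38,000: Winona and Rosa each take €38,000.

Winona receives €38,000.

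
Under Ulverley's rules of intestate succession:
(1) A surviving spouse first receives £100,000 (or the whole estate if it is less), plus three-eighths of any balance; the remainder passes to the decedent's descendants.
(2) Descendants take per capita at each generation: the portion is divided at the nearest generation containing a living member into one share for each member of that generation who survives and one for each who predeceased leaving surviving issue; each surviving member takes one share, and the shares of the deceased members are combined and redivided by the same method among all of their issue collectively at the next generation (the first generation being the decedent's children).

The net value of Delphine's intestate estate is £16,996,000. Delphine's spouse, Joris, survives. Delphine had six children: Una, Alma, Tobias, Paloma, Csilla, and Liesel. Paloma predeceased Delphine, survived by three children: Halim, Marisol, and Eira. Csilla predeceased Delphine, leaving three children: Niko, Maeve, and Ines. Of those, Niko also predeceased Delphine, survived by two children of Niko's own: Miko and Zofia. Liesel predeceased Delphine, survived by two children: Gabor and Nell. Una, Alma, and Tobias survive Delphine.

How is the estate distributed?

Joris: £6,436,000; Una: £1,760,000; Alma: £1,760,000; Tobias: £1,760,000; Halim: £660,000; Marisol: £660,000; Eira: £660,000; Miko: £330,000; Zofia: £330,000; Maeve: £660,000; Ines: £660,000; Gabor: £660,000; Nell: £660,000

Joris first takes £100,000, leaving a balance of £16,896,000. Joris then takes three-eighths of the balance (£6,336,000), for a total of £6,436,000. The remaining £10,560,000 passes to the descendants.
The descendants' portion (£10,560,000) is divided at the children's generation into 6 shares of £1,760,000. Una, Alma, and Tobias each take £1,760,000. The 3 shares of the deceased (Paloma, Csilla, and Liesel) are combined into a pool of £5,280,000.
That pool (£5,280,000) is divided at the grandchildren's generation into 8 shares of £660,000. Halim, Marisol, Eira, Maeve, Ines, Gabor, and Nell each take £660,000. The remaining share for the deceased Niko (£660,000) is carried to the next generation.
That pool (£660,000) is divided at the great-grandchildren's generation equally among Miko and Zofia: £330,000 each.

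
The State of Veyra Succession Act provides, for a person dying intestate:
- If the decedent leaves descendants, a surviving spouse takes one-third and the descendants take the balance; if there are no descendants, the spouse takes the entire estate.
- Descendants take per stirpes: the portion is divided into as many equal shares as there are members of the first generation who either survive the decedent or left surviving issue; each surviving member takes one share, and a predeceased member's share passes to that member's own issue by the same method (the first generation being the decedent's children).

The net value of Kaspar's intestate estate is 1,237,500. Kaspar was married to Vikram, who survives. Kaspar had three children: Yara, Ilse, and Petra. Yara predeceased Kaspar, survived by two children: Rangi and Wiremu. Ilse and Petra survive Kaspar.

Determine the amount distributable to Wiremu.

Vikram takes one-third of 1,237,500 = 412,500. The remaining 825,000 passes to the descendants.
The descendants' portion (825,000) is divided into 3 shares of 275,000: Ilse and Petra each take 275,000; Yara's 275,000 share passes to Yara's issue.
Yara's share (275,000) is divided into 2 shares of 137,500: Rangi and Wiremu each take 137,500.

Wiremu receives 137,500.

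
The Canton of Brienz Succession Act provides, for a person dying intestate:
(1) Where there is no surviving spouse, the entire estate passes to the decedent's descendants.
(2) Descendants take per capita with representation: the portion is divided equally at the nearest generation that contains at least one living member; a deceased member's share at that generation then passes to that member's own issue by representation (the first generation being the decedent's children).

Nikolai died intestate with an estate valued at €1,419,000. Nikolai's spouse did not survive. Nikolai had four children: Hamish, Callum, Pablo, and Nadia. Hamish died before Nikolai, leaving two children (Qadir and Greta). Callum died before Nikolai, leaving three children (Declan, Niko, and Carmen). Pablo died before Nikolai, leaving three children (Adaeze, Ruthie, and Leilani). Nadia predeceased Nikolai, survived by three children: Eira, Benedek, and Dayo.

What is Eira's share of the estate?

The entire €1,419,000 passes to the descendants.
No child survives, so the initial division is made at the grandchildren's generation.
That amount (€1,419,000) is divided into 11 shares of €129,000: Qadir, Greta, Declan, Niko, Carmen, Adaeze, Ruthie, Leilani, Eira, Benedek, and Dayo each take €129,000.

Eira receives €129,000.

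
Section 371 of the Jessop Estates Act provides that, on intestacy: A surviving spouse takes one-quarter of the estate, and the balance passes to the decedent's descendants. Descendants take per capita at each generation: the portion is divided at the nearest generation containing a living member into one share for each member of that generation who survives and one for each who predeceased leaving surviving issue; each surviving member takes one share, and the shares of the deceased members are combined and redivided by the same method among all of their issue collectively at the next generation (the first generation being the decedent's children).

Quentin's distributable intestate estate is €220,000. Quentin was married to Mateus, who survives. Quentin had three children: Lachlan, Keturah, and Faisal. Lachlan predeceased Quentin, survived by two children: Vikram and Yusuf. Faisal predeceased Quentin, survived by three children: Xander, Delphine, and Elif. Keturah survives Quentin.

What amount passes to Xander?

Xander receives €22,000.

Mateus takes one-quarter of €220,000 = €55,000. The remaining €165,000 passes to the descendants.
The descendants' portion (€165,000) is divided at the children's generation into 3 shares of €55,000. Keturah takes €55,000. The 2 shares of the deceased (Lachlan and Faisal) are combined into a pool of €110,000.
That pool (€110,000) is divided at the grandchildren's generation equally among Vikram, Yusuf, Xander, Delphine, and Elif: €22,000 each.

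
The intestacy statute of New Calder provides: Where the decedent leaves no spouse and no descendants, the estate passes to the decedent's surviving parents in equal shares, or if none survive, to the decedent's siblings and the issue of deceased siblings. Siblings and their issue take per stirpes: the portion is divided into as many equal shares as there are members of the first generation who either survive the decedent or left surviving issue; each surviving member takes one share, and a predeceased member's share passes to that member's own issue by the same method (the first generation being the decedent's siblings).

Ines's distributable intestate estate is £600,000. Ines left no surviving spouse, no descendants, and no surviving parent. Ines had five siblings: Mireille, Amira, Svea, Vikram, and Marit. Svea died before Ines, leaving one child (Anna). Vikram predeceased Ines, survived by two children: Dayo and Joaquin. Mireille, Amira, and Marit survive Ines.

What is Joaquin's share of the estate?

Joaquin receives £60,000.

The entire £600,000 passes to the siblings and their issue.
That amount (£600,000) is divided into 5 shares of £120,000: Mireille, Amira, and Marit each take £120,000; Svea's £120,000 share passes to Svea's issue; Vikram's £120,000 share passes to Vikram's issue.
Svea's share (£120,000) passes entirely to Anna.
Vikram's share (£120,000) is divided into 2 shares of £60,000: Dayo and Joaquin each take £60,000.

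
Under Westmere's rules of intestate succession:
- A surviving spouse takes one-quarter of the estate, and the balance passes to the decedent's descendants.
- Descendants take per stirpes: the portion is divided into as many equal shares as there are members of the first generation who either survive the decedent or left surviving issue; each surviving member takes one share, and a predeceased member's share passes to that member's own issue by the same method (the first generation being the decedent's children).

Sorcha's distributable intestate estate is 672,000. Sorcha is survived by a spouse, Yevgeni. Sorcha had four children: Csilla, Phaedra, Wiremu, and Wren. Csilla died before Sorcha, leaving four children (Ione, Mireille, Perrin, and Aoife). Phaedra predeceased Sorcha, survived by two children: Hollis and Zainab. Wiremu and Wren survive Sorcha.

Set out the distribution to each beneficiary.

Yevgeni: 168,000; Ione: 31,500; Mireille: 31,500; Perrin: 31,500; Aoife: 31,500; Hollis: 63,000; Zainab: 63,000; Wiremu: 126,000; Wren: 126,000

Yevgeni takes one-quarter of 672,000 = 168,000. The remaining 504,000 passes to the descendants.
The descendants' portion (504,000) is divided into 4 shares of 126,000: Wiremu and Wren each take 126,000; Csilla's 126,000 share passes to Csilla's issue; Phaedra's 126,000 share passes to Phaedra's issue.
Csilla's share (126,000) is divided into 4 shares of 31,500: Ione, Mireille, Perrin, and Aoife each take 31,500.
Phaedra's share (126,000) is divided into 2 shares of 63,000: Hollis and Zainab each take 63,000.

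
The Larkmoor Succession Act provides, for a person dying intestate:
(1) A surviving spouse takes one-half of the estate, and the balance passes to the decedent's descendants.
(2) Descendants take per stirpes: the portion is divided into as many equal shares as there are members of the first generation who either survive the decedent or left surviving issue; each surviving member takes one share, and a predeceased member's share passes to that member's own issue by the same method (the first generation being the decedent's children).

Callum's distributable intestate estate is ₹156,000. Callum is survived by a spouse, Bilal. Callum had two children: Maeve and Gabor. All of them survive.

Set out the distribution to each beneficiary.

Bilal: ₹78,000; Maeve: ₹39,000; Gabor: ₹39,000

Bilal takes one-half of ₹156,000 = ₹78,000. The remaining ₹78,000 passes to the descendants.
The descendants' portion (₹78,000) is divided into 2 shares of ₹39,000: Maeve and Gabor each take ₹39,000.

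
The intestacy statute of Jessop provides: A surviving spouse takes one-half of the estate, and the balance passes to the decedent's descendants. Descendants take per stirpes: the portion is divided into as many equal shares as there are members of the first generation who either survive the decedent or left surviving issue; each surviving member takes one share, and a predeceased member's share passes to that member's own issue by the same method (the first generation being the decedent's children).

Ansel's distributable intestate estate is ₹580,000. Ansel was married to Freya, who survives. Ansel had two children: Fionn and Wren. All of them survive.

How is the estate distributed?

Freya: ₹290,000; Fionn: ₹145,000; Wren: ₹145,000

Freya takes one-half of ₹580,000 = ₹290,000. The remaining ₹290,000 passes to the descendants.
The descendants' portion (₹290,000) is divided into 2 shares of ₹145,000: Fionn and Wren each take ₹145,000.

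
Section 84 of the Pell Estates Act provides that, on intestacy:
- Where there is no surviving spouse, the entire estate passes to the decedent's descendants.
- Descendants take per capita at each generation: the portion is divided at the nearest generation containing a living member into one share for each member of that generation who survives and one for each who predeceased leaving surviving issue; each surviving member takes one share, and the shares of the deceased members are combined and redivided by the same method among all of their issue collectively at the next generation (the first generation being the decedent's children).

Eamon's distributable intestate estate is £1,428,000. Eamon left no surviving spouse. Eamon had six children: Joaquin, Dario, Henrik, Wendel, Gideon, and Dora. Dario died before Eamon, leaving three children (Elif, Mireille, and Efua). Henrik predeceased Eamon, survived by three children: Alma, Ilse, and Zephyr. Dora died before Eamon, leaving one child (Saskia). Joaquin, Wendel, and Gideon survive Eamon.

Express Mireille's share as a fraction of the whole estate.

Mireille receives 1/14 of the estate.

The entire £1,428,000 passes to the descendants.
That amount (£1,428,000) is divided at the children's generation into 6 shares of £238,000. Joaquin, Wendel, and Gideon each take £238,000. The 3 shares of the deceased (Dario, Henrik, and Dora) are combined into a pool of £714,000.
That pool (£714,000) is divided at the grandchildren's generation equally among Elif, Mireille, Efua, Alma, Ilse, Zephyr, and Saskia: £102,000 each.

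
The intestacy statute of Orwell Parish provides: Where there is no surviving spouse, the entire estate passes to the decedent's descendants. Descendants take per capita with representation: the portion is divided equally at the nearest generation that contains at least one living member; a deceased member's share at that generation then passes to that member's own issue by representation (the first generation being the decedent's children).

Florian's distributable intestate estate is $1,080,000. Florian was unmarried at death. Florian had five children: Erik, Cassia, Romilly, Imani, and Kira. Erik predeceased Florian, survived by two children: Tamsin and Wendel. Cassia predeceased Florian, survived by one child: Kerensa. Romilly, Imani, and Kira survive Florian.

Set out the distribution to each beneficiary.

The entire $1,080,000 passes to the descendants.
That amount ($1,080,000) is divided into 5 shares of $216,000: Romilly, Imani, and Kira each take $216,000; Erik's $216,000 share passes to Erik's issue; Cassia's $216,000 share passes to Cassia's issue.
Erik's share ($216,000) is divided into 2 shares of $108,000: Tamsin and Wendel each take $108,000.
Cassia's share ($216,000) passes entirely to Kerensa.

Tamsin: $108,000; Wendel: $108,000; Kerensa: $216,000; Romilly: $216,000; Imani: $216,000; Kira: $216,000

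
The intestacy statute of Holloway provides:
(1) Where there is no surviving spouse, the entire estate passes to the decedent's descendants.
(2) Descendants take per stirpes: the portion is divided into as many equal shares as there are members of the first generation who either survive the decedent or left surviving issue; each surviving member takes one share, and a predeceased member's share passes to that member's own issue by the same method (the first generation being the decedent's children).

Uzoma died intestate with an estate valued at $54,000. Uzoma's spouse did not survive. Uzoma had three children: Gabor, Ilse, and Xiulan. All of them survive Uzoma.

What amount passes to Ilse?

Ilse receives $18,000.

The entire $54,000 passes to the descendants.
That amount ($54,000) is divided into 3 shares of $18,000: Gabor, Ilse, and Xiulan each take $18,000.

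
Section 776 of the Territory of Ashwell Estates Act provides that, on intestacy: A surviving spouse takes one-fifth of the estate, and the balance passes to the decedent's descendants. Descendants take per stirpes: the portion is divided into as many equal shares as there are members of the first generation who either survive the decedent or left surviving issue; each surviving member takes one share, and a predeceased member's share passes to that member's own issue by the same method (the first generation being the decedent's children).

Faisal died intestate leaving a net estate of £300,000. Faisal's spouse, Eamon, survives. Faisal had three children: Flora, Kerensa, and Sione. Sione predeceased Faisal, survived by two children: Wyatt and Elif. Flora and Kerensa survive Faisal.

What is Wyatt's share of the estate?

Wyatt receives £40,000.

Eamon takes one-fifth of £300,000 = £60,000. The remaining £240,000 passes to the descendants.
The descendants' portion (£240,000) is divided into 3 shares of £80,000: Flora and Kerensa each take £80,000; Sione's £80,000 share passes to Sione's issue.
Sione's share (£80,000) is divided into 2 shares of £40,000: Wyatt and Elif each take £40,000.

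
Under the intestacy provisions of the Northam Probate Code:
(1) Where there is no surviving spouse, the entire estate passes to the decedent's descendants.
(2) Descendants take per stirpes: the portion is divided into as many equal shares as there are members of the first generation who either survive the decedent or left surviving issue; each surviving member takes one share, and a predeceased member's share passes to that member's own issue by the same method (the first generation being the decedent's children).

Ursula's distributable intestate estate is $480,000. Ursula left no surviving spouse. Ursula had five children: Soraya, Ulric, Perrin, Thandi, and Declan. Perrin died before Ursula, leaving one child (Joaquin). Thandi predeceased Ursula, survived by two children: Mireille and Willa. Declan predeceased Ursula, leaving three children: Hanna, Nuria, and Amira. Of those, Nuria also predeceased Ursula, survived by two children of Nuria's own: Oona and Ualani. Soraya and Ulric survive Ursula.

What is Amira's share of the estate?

Amira receives $32,000.

The entire $480,000 passes to the descendants.
That amount ($480,000) is divided into 5 shares of $96,000: Soraya and Ulric each take $96,000; Perrin's $96,000 share passes to Perrin's issue; Thandi's $96,000 share passes to Thandi's issue; Declan's $96,000 share passes to Declan's issue.
Perrin's share ($96,000) passes entirely to Joaquin.
Thandi's share ($96,000) is divided into 2 shares of $48,000: Mireille and Willa each take $48,000.
Declan's share ($96,000) is divided into 3 shares of $32,000: Hanna and Amira each take $32,000; Nuria's $32,000 share passes to Nuria's issue.
Nuria's share ($32,000) is divided into 2 shares of $16,000: Oona and Ualani each take $16,000.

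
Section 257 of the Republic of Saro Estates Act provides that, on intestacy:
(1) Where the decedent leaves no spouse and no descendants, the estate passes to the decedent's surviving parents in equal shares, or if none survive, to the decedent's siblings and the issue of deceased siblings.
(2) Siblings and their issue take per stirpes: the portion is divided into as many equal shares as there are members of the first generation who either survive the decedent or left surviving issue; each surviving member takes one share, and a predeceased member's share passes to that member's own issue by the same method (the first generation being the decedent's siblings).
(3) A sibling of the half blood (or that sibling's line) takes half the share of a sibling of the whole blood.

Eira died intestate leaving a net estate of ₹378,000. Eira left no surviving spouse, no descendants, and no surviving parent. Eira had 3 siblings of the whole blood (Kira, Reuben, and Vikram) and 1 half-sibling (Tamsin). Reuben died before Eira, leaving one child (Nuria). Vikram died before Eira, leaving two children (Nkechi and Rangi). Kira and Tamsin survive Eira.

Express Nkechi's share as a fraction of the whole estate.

The entire ₹378,000 passes to the siblings and their issue.
Counting each half-blood sibling's line as half a unit, there are 7/2 units in ₹378,000, so one unit is ₹108,000. Whole-blood lines (Kira, Reuben, and Vikram) take ₹108,000 each; half-blood lines (Tamsin) take ₹54,000 each.
Reuben's share (₹108,000) passes entirely to Nuria.
Vikram's share (₹108,000) is divided into 2 shares of ₹54,000: Nkechi and Rangi each take ₹54,000.

Nkechi receives 1/7 of the estate.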